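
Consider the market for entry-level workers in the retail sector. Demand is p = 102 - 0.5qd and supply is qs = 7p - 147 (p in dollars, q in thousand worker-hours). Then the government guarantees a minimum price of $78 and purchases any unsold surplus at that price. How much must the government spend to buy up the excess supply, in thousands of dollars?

27378

Rearranging demand gives qd = 204 - 2p. Without the control the market clears where 204 - 2p = 7p - 147, i.e. p* = 39 and q* = 126.
Because the floor (78) lies above the market-clearing price, it is binding.
At p = 78: qd = 204 - 2·78 = 48 and qs = 7·78 - 147 = 399.
Surplus = qs - qd = 351.
Government expenditure = surplus × support price = 351 × 78 = 27378.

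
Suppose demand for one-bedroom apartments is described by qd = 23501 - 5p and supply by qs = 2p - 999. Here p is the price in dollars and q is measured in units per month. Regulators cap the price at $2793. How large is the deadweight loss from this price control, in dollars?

699788.6

Equilibrium: 23501 - 5p = 2p - 999, so 24500 = 7p and p* = 3500, q* = 6001.
Since 2793 < 3500, the ceiling is binding.
At p = 2793: qd = 23501 - 5·2793 = 9536 and qs = 2·2793 - 999 = 4587.
Quantity traded falls to 4587. At q = 4587 the demand price is (23501 - 4587)/5 = 3782.8 and the supply price is (999 + 4587)/2 = 2793.
Deadweight loss = ½ · (3782.8 - 2793) · (6001 - 4587) = ½ · 989.8 · 1414 = 699788.6.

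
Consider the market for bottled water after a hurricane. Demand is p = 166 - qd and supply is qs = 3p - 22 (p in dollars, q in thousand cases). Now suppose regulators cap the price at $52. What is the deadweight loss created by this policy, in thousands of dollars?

0

Rearranging demand gives qd = 166 - p. In a free market, 166 - p = 3p - 22 gives the equilibrium p* = 47, q* = 119.
Since 52 is above p* = 47, the ceiling does not bind and the free-market outcome prevails.
Since the control does not bind, no trades are prevented and deadweight loss is zero.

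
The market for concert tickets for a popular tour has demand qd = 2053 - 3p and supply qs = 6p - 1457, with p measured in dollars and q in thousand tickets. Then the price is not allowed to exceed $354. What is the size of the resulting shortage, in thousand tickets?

Without the control the market clears where 2053 - 3p = 6p - 1457, i.e. p* = 390 and q* = 883.
Since 354 < 390, the ceiling is binding.
At p = 354: qd = 2053 - 3·354 = 991 and qs = 6·354 - 1457 = 667.
Shortage = qd - qs = 991 - 667 = 324.

324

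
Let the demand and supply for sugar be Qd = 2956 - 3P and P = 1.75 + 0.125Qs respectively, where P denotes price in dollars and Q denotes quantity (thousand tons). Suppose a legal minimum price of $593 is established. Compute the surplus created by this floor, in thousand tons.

3553

Rearranging supply gives Qs = 8P - 14. Setting quantity demanded equal to quantity supplied, 2956 - 3P = 8P - 14, gives P* = 270 and Q* = 2146.
The floor of 593 is above the equilibrium price 270, so it binds.
At P = 593: Qd = 2956 - 3·593 = 1177 and Qs = 8·593 - 14 = 4730.
Surplus = Qs - Qd = 4730 - 1177 = 3553.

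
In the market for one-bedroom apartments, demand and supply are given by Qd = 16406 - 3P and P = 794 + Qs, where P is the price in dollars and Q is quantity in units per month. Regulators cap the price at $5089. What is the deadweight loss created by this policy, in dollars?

0

Rearranging supply gives Qs = P - 794. Without the control the market clears where 16406 - 3P = P - 794, i.e. P* = 4300 and Q* = 3506.
Since 5089 is above P* = 4300, the ceiling does not bind and the free-market outcome prevails.
Since the control does not bind, no trades are prevented and deadweight loss is zero.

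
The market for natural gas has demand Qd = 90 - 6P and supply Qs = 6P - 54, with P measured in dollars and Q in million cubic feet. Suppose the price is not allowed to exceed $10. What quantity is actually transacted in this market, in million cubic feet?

6

Equilibrium: 90 - 6P = 6P - 54, so 144 = 12P and P* = 12, Q* = 18.
Because the ceiling (10) lies below the market-clearing price, it is binding.
At P = 10: Qd = 90 - 6·10 = 30 and Qs = 6·10 - 54 = 6.
The quantity actually transacted is the short side, supply: 6.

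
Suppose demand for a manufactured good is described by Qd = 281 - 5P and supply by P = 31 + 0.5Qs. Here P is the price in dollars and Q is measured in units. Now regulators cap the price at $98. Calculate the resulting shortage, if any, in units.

Rearranging supply gives Qs = 2P - 62. Setting quantity demanded equal to quantity supplied, 281 - 5P = 2P - 62, gives P* = 49 and Q* = 36.
Since 98 is above P* = 49, the ceiling does not bind and the free-market outcome prevails.
Since the control does not bind, there is no shortage.

0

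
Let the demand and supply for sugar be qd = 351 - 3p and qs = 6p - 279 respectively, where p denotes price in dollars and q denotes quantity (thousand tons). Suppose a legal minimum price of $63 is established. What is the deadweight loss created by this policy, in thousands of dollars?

0

Equilibrium: 351 - 3p = 6p - 279, so 630 = 9p and p* = 70, q* = 141.
Since 63 is below p* = 70, the floor does not bind and the free-market outcome prevails.
Since the control does not bind, no trades are prevented and deadweight loss is zero.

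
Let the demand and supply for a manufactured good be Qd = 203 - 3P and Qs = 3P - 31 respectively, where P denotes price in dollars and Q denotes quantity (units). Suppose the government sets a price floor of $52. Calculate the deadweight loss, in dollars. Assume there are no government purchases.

In a free market, 203 - 3P = 3P - 31 gives the equilibrium P* = 39, Q* = 86.
The floor of 52 is above the equilibrium price 39, so it binds.
At P = 52: Qd = 203 - 3·52 = 47 and Qs = 3·52 - 31 = 125.
Quantity traded falls to 47. At Q = 47 the demand price is (203 - 47)/3 = 52 and the supply price is (31 + 47)/3 = 26.
Deadweight loss = ½ · (52 - 26) · (86 - 47) = ½ · 26 · 39 = 507.

507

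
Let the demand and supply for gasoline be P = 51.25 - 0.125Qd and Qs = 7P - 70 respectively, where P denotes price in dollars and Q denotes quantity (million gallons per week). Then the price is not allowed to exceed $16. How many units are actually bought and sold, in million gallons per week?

42

Rearranging demand gives Qd = 410 - 8P. In a free market, 410 - 8P = 7P - 70 gives the equilibrium P* = 32, Q* = 154.
Since 16 < 32, the ceiling is binding.
At P = 16: Qd = 410 - 8·16 = 282 and Qs = 7·16 - 70 = 42.
The quantity actually transacted is the short side, supply: 42.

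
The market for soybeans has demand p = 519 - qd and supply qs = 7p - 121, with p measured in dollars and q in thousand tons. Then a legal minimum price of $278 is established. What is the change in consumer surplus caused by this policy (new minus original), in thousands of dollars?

-67320

Rearranging demand gives qd = 519 - p. In a free market, 519 - p = 7p - 121 gives the equilibrium p* = 80, q* = 439.
Since 278 > 80, the floor is binding.
At p = 278: qd = 519 - 278 = 241 and qs = 7·278 - 121 = 1825.
Consumer surplus without the control is ½ · (519 - 80) · 439 = 96360.5.
With the floor, consumers buy 241 units at 278, so CS = ½ · (519 - 278) · 241 = 29040.5.
Change in consumer surplus = 29040.5 - 96360.5 = -67320.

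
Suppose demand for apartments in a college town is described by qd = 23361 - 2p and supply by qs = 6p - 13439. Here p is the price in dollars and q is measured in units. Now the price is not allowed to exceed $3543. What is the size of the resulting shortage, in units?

8456

Without the control the market clears where 23361 - 2p = 6p - 13439, i.e. p* = 4600 and q* = 14161.
The ceiling of 3543 is below the equilibrium price 4600, so it binds.
At p = 3543: qd = 23361 - 2·3543 = 16275 and qs = 6·3543 - 13439 = 7819.
Shortage = qd - qs = 16275 - 7819 = 8456.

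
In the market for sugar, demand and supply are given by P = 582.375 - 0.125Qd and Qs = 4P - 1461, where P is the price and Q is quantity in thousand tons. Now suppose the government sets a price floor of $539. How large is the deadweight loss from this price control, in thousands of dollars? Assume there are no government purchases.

Rearranging demand gives Qd = 4659 - 8P. Without the control the market clears where 4659 - 8P = 4P - 1461, i.e. P* = 510 and Q* = 579.
The floor of 539 is above the equilibrium price 510, so it binds.
At P = 539: Qd = 4659 - 8·539 = 347 and Qs = 4·539 - 1461 = 695.
Quantity traded falls to 347. At Q = 347 the demand price is (4659 - 347)/8 = 539 and the supply price is (1461 + 347)/4 = 452.
Deadweight loss = ½ · (539 - 452) · (579 - 347) = ½ · 87 · 232 = 10092.

10092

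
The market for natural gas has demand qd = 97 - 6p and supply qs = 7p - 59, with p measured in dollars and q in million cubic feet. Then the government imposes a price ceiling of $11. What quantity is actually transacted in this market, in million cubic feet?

Without the control the market clears where 97 - 6p = 7p - 59, i.e. p* = 12 and q* = 25.
Since 11 < 12, the ceiling is binding.
At p = 11: qd = 97 - 6·11 = 31 and qs = 7·11 - 59 = 18.
The quantity actually transacted is the short side, supply: 18.

18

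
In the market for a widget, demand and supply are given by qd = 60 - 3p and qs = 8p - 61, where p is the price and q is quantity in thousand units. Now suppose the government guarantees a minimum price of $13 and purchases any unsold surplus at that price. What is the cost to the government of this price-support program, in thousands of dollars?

Setting quantity demanded equal to quantity supplied, 60 - 3p = 8p - 61, gives p* = 11 and q* = 27.
The floor of 13 is above the equilibrium price 11, so it binds.
At p = 13: qd = 60 - 3·13 = 21 and qs = 8·13 - 61 = 43.
Surplus = qs - qd = 22.
Government expenditure = surplus × support price = 22 × 13 = 286.

286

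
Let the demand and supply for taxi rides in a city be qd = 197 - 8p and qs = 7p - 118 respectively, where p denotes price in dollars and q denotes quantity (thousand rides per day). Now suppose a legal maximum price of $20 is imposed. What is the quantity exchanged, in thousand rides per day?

22

In a free market, 197 - 8p = 7p - 118 gives the equilibrium p* = 21, q* = 29.
Because the ceiling (20) lies below the market-clearing price, it is binding.
At p = 20: qd = 197 - 8·20 = 37 and qs = 7·20 - 118 = 22.
The quantity actually transacted is the short side, supply: 22.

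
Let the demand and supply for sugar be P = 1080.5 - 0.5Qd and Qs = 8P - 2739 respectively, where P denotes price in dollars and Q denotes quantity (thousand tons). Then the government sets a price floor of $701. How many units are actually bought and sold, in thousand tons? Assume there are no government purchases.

Rearranging demand gives Qd = 2161 - 2P. In a free market, 2161 - 2P = 8P - 2739 gives the equilibrium P* = 490, Q* = 1181.
Because the floor (701) lies above the market-clearing price, it is binding.
At P = 701: Qd = 2161 - 2·701 = 759 and Qs = 8·701 - 2739 = 2869.
The quantity actually transacted is the short side, demand: 759.

759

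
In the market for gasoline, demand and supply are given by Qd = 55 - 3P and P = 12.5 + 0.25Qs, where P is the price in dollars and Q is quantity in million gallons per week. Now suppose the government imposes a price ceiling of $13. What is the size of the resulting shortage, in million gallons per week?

14

Rearranging supply gives Qs = 4P - 50. Setting quantity demanded equal to quantity supplied, 55 - 3P = 4P - 50, gives P* = 15 and Q* = 10.
Because the ceiling (13) lies below the market-clearing price, it is binding.
At P = 13: Qd = 55 - 3·13 = 16 and Qs = 4·13 - 50 = 2.
Shortage = Qd - Qs = 16 - 2 = 14.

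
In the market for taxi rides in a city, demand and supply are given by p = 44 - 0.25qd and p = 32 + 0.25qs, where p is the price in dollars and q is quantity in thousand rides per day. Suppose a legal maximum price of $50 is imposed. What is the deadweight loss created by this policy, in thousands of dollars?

Rearranging demand gives qd = 176 - 4p; rearranging supply gives qs = 4p - 128. Without the control the market clears where 176 - 4p = 4p - 128, i.e. p* = 38 and q* = 24.
Since 50 is above p* = 38, the ceiling does not bind and the free-market outcome prevails.
Since the control does not bind, no trades are prevented and deadweight loss is zero.

0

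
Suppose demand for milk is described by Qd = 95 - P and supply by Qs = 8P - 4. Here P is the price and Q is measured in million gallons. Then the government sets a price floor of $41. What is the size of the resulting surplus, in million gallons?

Without the control the market clears where 95 - P = 8P - 4, i.e. P* = 11 and Q* = 84.
Because the floor (41) lies above the market-clearing price, it is binding.
At P = 41: Qd = 95 - 41 = 54 and Qs = 8·41 - 4 = 324.
Surplus = Qs - Qd = 324 - 54 = 270.

270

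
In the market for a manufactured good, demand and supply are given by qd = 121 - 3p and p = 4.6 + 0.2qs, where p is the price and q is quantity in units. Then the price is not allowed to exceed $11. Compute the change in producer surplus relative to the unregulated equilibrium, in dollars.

-346.5

Rearranging supply gives qs = 5p - 23. Setting quantity demanded equal to quantity supplied, 121 - 3p = 5p - 23, gives p* = 18 and q* = 67.
The ceiling of 11 is below the equilibrium price 18, so it binds.
At p = 11: qd = 121 - 3·11 = 88 and qs = 5·11 - 23 = 32.
Producer surplus without the control is ½ · (18 - 4.6) · 67 = 448.9.
With the ceiling, producers sell 32 units at 11, so PS = ½ · (11 - 4.6) · 32 = 102.4.
Change in producer surplus = 102.4 - 448.9 = -346.5.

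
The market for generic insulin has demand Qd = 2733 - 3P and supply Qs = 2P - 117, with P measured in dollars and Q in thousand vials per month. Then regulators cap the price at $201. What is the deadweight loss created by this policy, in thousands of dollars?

Equilibrium: 2733 - 3P = 2P - 117, so 2850 = 5P and P* = 570, Q* = 1023.
Since 201 < 570, the ceiling is binding.
At P = 201: Qd = 2733 - 3·201 = 2130 and Qs = 2·201 - 117 = 285.
Quantity traded falls to 285. At Q = 285 the demand price is (2733 - 285)/3 = 816 and the supply price is (117 + 285)/2 = 201.
Deadweight loss = ½ · (816 - 201) · (1023 - 285) = ½ · 615 · 738 = 226935.

226935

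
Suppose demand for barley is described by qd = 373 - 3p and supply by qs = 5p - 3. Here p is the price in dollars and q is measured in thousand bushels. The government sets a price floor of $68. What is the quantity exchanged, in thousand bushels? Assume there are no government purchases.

169

In a free market, 373 - 3p = 5p - 3 gives the equilibrium p* = 47, q* = 232.
The floor of 68 is above the equilibrium price 47, so it binds.
At p = 68: qd = 373 - 3·68 = 169 and qs = 5·68 - 3 = 337.
The quantity actually transacted is the short side, demand: 169.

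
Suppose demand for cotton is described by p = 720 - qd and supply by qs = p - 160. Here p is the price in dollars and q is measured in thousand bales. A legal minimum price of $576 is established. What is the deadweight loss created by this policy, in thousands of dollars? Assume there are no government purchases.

18496

Rearranging demand gives qd = 720 - p. Without the control the market clears where 720 - p = p - 160, i.e. p* = 440 and q* = 280.
Since 576 > 440, the floor is binding.
At p = 576: qd = 720 - 576 = 144 and qs = 576 - 160 = 416.
Quantity traded falls to 144. At q = 144 the demand price is 720 - 144 = 576 and the supply price is 160 + 144 = 304.
Deadweight loss = ½ · (576 - 304) · (280 - 144) = ½ · 272 · 136 = 18496.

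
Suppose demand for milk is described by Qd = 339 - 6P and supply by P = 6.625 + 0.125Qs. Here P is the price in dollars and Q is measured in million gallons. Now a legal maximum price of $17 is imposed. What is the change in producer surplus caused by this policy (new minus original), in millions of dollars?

Rearranging supply gives Qs = 8P - 53. Equilibrium: 339 - 6P = 8P - 53, so 392 = 14P and P* = 28, Q* = 171.
Since 17 < 28, the ceiling is binding.
At P = 17: Qd = 339 - 6·17 = 237 and Qs = 8·17 - 53 = 83.
Producer surplus without the control is ½ · (28 - 6.625) · 171 = 1827.5625.
With the ceiling, producers sell 83 units at 17, so PS = ½ · (17 - 6.625) · 83 = 430.5625.
Change in producer surplus = 430.5625 - 1827.5625 = -1397.

-1397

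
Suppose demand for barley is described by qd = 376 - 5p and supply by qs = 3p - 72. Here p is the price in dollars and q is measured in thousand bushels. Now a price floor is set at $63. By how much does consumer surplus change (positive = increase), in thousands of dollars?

-549.5

Without the control the market clears where 376 - 5p = 3p - 72, i.e. p* = 56 and q* = 96.
The floor of 63 is above the equilibrium price 56, so it binds.
At p = 63: qd = 376 - 5·63 = 61 and qs = 3·63 - 72 = 117.
Consumer surplus without the control is ½ · (75.2 - 56) · 96 = 921.6.
With the floor, consumers buy 61 units at 63, so CS = ½ · (75.2 - 63) · 61 = 372.1.
Change in consumer surplus = 372.1 - 921.6 = -549.5.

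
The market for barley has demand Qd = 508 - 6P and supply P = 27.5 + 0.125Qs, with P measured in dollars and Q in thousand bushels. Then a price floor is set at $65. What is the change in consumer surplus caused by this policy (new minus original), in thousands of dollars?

Rearranging supply gives Qs = 8P - 220. Equilibrium: 508 - 6P = 8P - 220, so 728 = 14P and P* = 52, Q* = 196.
Since 65 > 52, the floor is binding.
At P = 65: Qd = 508 - 6·65 = 118 and Qs = 8·65 - 220 = 300.
Consumer surplus without the control is ½ · (254/3 - 52) · 196 = 9604/3.
With the floor, consumers buy 118 units at 65, so CS = ½ · (254/3 - 65) · 118 = 3481/3.
Change in consumer surplus = 3481/3 - 9604/3 = -2041.

-2041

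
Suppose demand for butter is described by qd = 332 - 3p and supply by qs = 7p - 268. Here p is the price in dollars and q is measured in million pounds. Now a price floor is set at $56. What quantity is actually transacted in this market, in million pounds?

152

Without the control the market clears where 332 - 3p = 7p - 268, i.e. p* = 60 and q* = 152.
Since 56 is below p* = 60, the floor does not bind and the free-market outcome prevails.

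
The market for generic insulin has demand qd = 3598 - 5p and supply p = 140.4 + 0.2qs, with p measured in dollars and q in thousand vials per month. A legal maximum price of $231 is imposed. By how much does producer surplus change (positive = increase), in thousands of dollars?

Rearranging supply gives qs = 5p - 702. Setting quantity demanded equal to quantity supplied, 3598 - 5p = 5p - 702, gives p* = 430 and q* = 1448.
Since 231 < 430, the ceiling is binding.
At p = 231: qd = 3598 - 5·231 = 2443 and qs = 5·231 - 702 = 453.
Producer surplus without the control is ½ · (430 - 140.4) · 1448 = 209670.4.
With the ceiling, producers sell 453 units at 231, so PS = ½ · (231 - 140.4) · 453 = 20520.9.
Change in producer surplus = 20520.9 - 209670.4 = -189149.5.

-189149.5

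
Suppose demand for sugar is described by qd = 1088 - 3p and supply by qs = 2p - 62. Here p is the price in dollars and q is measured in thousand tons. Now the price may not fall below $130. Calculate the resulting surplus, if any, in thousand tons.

Equilibrium: 1088 - 3p = 2p - 62, so 1150 = 5p and p* = 230, q* = 398.
Since 130 is below p* = 230, the floor does not bind and the free-market outcome prevails.
Since the control does not bind, there is no surplus.

0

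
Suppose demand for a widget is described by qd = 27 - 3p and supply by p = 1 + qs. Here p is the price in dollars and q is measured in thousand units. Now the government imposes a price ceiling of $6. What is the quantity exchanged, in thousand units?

5

Rearranging supply gives qs = p - 1. Setting quantity demanded equal to quantity supplied, 27 - 3p = p - 1, gives p* = 7 and q* = 6.
The ceiling of 6 is below the equilibrium price 7, so it binds.
At p = 6: qd = 27 - 3·6 = 9 and qs = 6 - 1 = 5.
The quantity actually transacted is the short side, supply: 5.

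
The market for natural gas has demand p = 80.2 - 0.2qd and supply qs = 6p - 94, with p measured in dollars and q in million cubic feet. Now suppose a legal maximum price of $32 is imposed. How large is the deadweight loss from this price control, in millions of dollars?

1115.4

Rearranging demand gives qd = 401 - 5p. Setting quantity demanded equal to quantity supplied, 401 - 5p = 6p - 94, gives p* = 45 and q* = 176.
Because the ceiling (32) lies below the market-clearing price, it is binding.
At p = 32: qd = 401 - 5·32 = 241 and qs = 6·32 - 94 = 98.
Quantity traded falls to 98. At q = 98 the demand price is (401 - 98)/5 = 60.6 and the supply price is (94 + 98)/6 = 32.
Deadweight loss = ½ · (60.6 - 32) · (176 - 98) = ½ · 28.6 · 78 = 1115.4.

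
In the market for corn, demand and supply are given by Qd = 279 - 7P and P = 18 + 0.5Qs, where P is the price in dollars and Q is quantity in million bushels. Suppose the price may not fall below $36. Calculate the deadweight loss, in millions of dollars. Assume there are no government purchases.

Rearranging supply gives Qs = 2P - 36. In a free market, 279 - 7P = 2P - 36 gives the equilibrium P* = 35, Q* = 34.
The floor of 36 is above the equilibrium price 35, so it binds.
At P = 36: Qd = 279 - 7·36 = 27 and Qs = 2·36 - 36 = 36.
Quantity traded falls to 27. At Q = 27 the demand price is (279 - 27)/7 = 36 and the supply price is (36 + 27)/2 = 31.5.
Deadweight loss = ½ · (36 - 31.5) · (34 - 27) = ½ · 4.5 · 7 = 15.75.

15.75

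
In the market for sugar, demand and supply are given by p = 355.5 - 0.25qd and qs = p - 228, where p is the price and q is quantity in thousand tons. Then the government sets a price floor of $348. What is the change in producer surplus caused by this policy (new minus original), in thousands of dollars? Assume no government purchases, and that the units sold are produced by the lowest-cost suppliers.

Rearranging demand gives qd = 1422 - 4p. In a free market, 1422 - 4p = p - 228 gives the equilibrium p* = 330, q* = 102.
Because the floor (348) lies above the market-clearing price, it is binding.
At p = 348: qd = 1422 - 4·348 = 30 and qs = 348 - 228 = 120.
Producer surplus without the control is ½ · (330 - 228) · 102 = 5202.
With the floor, 30 units are sold at 348. The supply price at q = 30 is 258, so PS = ½ · [(348 - 228) + (348 - 258)] · 30 = 3150.
Change in producer surplus = 3150 - 5202 = -2052.

-2052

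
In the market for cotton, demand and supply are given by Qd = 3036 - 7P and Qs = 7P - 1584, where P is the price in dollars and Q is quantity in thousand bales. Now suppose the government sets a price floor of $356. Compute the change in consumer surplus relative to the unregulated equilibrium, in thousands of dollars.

Equilibrium: 3036 - 7P = 7P - 1584, so 4620 = 14P and P* = 330, Q* = 726.
Since 356 > 330, the floor is binding.
At P = 356: Qd = 3036 - 7·356 = 544 and Qs = 7·356 - 1584 = 908.
Consumer surplus without the control is ½ · (3036/7 - 330) · 726 = 263538/7.
With the floor, consumers buy 544 units at 356, so CS = ½ · (3036/7 - 356) · 544 = 147968/7.
Change in consumer surplus = 147968/7 - 263538/7 = -16510.

-16510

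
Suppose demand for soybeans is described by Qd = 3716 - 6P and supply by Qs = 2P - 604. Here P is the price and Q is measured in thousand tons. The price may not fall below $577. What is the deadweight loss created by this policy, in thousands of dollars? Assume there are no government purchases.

Without the control the market clears where 3716 - 6P = 2P - 604, i.e. P* = 540 and Q* = 476.
The floor of 577 is above the equilibrium price 540, so it binds.
At P = 577: Qd = 3716 - 6·577 = 254 and Qs = 2·577 - 604 = 550.
Quantity traded falls to 254. At Q = 254 the demand price is (3716 - 254)/6 = 577 and the supply price is (604 + 254)/2 = 429.
Deadweight loss = ½ · (577 - 429) · (476 - 254) = ½ · 148 · 222 = 16428.

16428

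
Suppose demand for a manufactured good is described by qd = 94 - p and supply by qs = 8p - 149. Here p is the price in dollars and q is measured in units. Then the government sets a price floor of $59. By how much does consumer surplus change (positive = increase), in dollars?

In a free market, 94 - p = 8p - 149 gives the equilibrium p* = 27, q* = 67.
Because the floor (59) lies above the market-clearing price, it is binding.
At p = 59: qd = 94 - 59 = 35 and qs = 8·59 - 149 = 323.
Consumer surplus without the control is ½ · (94 - 27) · 67 = 2244.5.
With the floor, consumers buy 35 units at 59, so CS = ½ · (94 - 59) · 35 = 612.5.
Change in consumer surplus = 612.5 - 2244.5 = -1632.

-1632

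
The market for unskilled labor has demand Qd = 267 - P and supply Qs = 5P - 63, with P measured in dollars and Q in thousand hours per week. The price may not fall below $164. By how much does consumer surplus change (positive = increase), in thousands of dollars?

-17167.5

Equilibrium: 267 - P = 5P - 63, so 330 = 6P and P* = 55, Q* = 212.
Because the floor (164) lies above the market-clearing price, it is binding.
At P = 164: Qd = 267 - 164 = 103 and Qs = 5·164 - 63 = 757.
Consumer surplus without the control is ½ · (267 - 55) · 212 = 22472.
With the floor, consumers buy 103 units at 164, so CS = ½ · (267 - 164) · 103 = 5304.5.
Change in consumer surplus = 5304.5 - 22472 = -17167.5.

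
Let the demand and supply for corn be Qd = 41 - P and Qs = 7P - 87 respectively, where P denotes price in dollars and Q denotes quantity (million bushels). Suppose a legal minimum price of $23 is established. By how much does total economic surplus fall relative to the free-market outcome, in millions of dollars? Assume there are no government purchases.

28

In a free market, 41 - P = 7P - 87 gives the equilibrium P* = 16, Q* = 25.
Since 23 > 16, the floor is binding.
At P = 23: Qd = 41 - 23 = 18 and Qs = 7·23 - 87 = 74.
Quantity traded falls to 18. At Q = 18 the demand price is 41 - 18 = 23 and the supply price is (87 + 18)/7 = 15.
Deadweight loss = ½ · (23 - 15) · (25 - 18) = ½ · 8 · 7 = 28.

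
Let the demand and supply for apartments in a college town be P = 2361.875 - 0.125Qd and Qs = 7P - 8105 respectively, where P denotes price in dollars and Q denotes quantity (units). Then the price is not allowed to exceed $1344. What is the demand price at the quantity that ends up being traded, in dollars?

Rearranging demand gives Qd = 18895 - 8P. In a free market, 18895 - 8P = 7P - 8105 gives the equilibrium P* = 1800, Q* = 4495.
Since 1344 < 1800, the ceiling is binding.
At P = 1344: Qd = 18895 - 8·1344 = 8143 and Qs = 7·1344 - 8105 = 1303.
Only 1303 units reach the market. On the demand curve, the marginal buyer's willingness to pay at Q = 1303 is (18895 - 1303)/8 = 2199.

2199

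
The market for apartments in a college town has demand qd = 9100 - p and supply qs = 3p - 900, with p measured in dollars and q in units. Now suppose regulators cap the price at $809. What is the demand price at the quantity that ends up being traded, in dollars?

Setting quantity demanded equal to quantity supplied, 9100 - p = 3p - 900, gives p* = 2500 and q* = 6600.
Because the ceiling (809) lies below the market-clearing price, it is binding.
At p = 809: qd = 9100 - 809 = 8291 and qs = 3·809 - 900 = 1527.
Only 1527 units reach the market. On the demand curve, the marginal buyer's willingness to pay at q = 1527 is (9100 - 1527) = 7573.

7573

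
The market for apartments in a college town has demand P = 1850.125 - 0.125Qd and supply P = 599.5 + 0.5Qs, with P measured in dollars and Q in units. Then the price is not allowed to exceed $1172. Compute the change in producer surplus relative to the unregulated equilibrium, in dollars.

-673244

Rearranging demand gives Qd = 14801 - 8P; rearranging supply gives Qs = 2P - 1199. Equilibrium: 14801 - 8P = 2P - 1199, so 16000 = 10P and P* = 1600, Q* = 2001.
Since 1172 < 1600, the ceiling is binding.
At P = 1172: Qd = 14801 - 8·1172 = 5425 and Qs = 2·1172 - 1199 = 1145.
Producer surplus without the control is ½ · (1600 - 599.5) · 2001 = 1001000.25.
With the ceiling, producers sell 1145 units at 1172, so PS = ½ · (1172 - 599.5) · 1145 = 327756.25.
Change in producer surplus = 327756.25 - 1001000.25 = -673244.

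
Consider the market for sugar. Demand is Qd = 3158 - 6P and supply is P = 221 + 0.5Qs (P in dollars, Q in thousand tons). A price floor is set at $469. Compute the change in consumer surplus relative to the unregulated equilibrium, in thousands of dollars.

-7619

Rearranging supply gives Qs = 2P - 442. Equilibrium: 3158 - 6P = 2P - 442, so 3600 = 8P and P* = 450, Q* = 458.
Because the floor (469) lies above the market-clearing price, it is binding.
At P = 469: Qd = 3158 - 6·469 = 344 and Qs = 2·469 - 442 = 496.
Consumer surplus without the control is ½ · (1579/3 - 450) · 458 = 52441/3.
With the floor, consumers buy 344 units at 469, so CS = ½ · (1579/3 - 469) · 344 = 29584/3.
Change in consumer surplus = 29584/3 - 52441/3 = -7619.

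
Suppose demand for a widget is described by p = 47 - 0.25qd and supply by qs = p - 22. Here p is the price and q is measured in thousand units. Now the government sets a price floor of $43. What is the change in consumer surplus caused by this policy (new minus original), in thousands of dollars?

Rearranging demand gives qd = 188 - 4p. Setting quantity demanded equal to quantity supplied, 188 - 4p = p - 22, gives p* = 42 and q* = 20.
Because the floor (43) lies above the market-clearing price, it is binding.
At p = 43: qd = 188 - 4·43 = 16 and qs = 43 - 22 = 21.
Consumer surplus without the control is ½ · (47 - 42) · 20 = 50.
With the floor, consumers buy 16 units at 43, so CS = ½ · (47 - 43) · 16 = 32.
Change in consumer surplus = 32 - 50 = -18.

-18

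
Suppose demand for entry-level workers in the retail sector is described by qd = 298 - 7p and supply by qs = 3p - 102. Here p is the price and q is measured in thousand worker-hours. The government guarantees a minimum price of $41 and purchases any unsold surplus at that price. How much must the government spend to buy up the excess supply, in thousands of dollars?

In a free market, 298 - 7p = 3p - 102 gives the equilibrium p* = 40, q* = 18.
Because the floor (41) lies above the market-clearing price, it is binding.
At p = 41: qd = 298 - 7·41 = 11 and qs = 3·41 - 102 = 21.
Surplus = qs - qd = 10.
Government expenditure = surplus × support price = 10 × 41 = 410.

410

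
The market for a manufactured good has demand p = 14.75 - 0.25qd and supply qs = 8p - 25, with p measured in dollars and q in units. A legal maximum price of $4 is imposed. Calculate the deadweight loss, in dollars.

108

Rearranging demand gives qd = 59 - 4p. Setting quantity demanded equal to quantity supplied, 59 - 4p = 8p - 25, gives p* = 7 and q* = 31.
Since 4 < 7, the ceiling is binding.
At p = 4: qd = 59 - 4·4 = 43 and qs = 8·4 - 25 = 7.
Quantity traded falls to 7. At q = 7 the demand price is (59 - 7)/4 = 13 and the supply price is (25 + 7)/8 = 4.
Deadweight loss = ½ · (13 - 4) · (31 - 7) = ½ · 9 · 24 = 108.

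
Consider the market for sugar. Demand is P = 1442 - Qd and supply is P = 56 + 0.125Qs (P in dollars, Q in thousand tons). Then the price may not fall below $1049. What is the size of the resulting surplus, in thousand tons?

7551

Rearranging demand gives Qd = 1442 - P; rearranging supply gives Qs = 8P - 448. In a free market, 1442 - P = 8P - 448 gives the equilibrium P* = 210, Q* = 1232.
Because the floor (1049) lies above the market-clearing price, it is binding.
At P = 1049: Qd = 1442 - 1049 = 393 and Qs = 8·1049 - 448 = 7944.
Surplus = Qs - Qd = 7944 - 393 = 7551.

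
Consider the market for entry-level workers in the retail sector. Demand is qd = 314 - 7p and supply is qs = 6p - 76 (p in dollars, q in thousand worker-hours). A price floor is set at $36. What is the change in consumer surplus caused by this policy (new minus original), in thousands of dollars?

-498

In a free market, 314 - 7p = 6p - 76 gives the equilibrium p* = 30, q* = 104.
Since 36 > 30, the floor is binding.
At p = 36: qd = 314 - 7·36 = 62 and qs = 6·36 - 76 = 140.
Consumer surplus without the control is ½ · (314/7 - 30) · 104 = 5408/7.
With the floor, consumers buy 62 units at 36, so CS = ½ · (314/7 - 36) · 62 = 1922/7.
Change in consumer surplus = 1922/7 - 5408/7 = -498.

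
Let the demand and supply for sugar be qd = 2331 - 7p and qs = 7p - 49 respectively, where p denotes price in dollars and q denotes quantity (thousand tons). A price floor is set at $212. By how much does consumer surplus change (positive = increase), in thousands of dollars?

Equilibrium: 2331 - 7p = 7p - 49, so 2380 = 14p and p* = 170, q* = 1141.
Since 212 > 170, the floor is binding.
At p = 212: qd = 2331 - 7·212 = 847 and qs = 7·212 - 49 = 1435.
Consumer surplus without the control is ½ · (333 - 170) · 1141 = 92991.5.
With the floor, consumers buy 847 units at 212, so CS = ½ · (333 - 212) · 847 = 51243.5.
Change in consumer surplus = 51243.5 - 92991.5 = -41748.

-41748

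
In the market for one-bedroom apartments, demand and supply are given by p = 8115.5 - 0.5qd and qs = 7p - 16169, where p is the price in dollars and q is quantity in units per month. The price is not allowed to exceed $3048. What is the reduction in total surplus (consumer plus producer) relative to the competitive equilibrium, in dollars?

4799088

Rearranging demand gives qd = 16231 - 2p. Setting quantity demanded equal to quantity supplied, 16231 - 2p = 7p - 16169, gives p* = 3600 and q* = 9031.
Because the ceiling (3048) lies below the market-clearing price, it is binding.
At p = 3048: qd = 16231 - 2·3048 = 10135 and qs = 7·3048 - 16169 = 5167.
Quantity traded falls to 5167. At q = 5167 the demand price is (16231 - 5167)/2 = 5532 and the supply price is (16169 + 5167)/7 = 3048.
Deadweight loss = ½ · (5532 - 3048) · (9031 - 5167) = ½ · 2484 · 3864 = 4799088.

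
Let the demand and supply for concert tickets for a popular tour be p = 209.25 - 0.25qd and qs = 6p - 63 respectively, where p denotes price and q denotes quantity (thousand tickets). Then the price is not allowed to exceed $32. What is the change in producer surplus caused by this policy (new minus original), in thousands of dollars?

Rearranging demand gives qd = 837 - 4p. Without the control the market clears where 837 - 4p = 6p - 63, i.e. p* = 90 and q* = 477.
Because the ceiling (32) lies below the market-clearing price, it is binding.
At p = 32: qd = 837 - 4·32 = 709 and qs = 6·32 - 63 = 129.
Producer surplus without the control is ½ · (90 - 10.5) · 477 = 18960.75.
With the ceiling, producers sell 129 units at 32, so PS = ½ · (32 - 10.5) · 129 = 1386.75.
Change in producer surplus = 1386.75 - 18960.75 = -17574.

-17574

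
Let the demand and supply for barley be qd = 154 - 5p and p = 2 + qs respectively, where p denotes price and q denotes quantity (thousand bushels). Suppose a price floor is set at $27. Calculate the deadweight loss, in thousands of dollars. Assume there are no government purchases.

15

Rearranging supply gives qs = p - 2. Without the control the market clears where 154 - 5p = p - 2, i.e. p* = 26 and q* = 24.
Since 27 > 26, the floor is binding.
At p = 27: qd = 154 - 5·27 = 19 and qs = 27 - 2 = 25.
Quantity traded falls to 19. At q = 19 the demand price is (154 - 19)/5 = 27 and the supply price is 2 + 19 = 21.
Deadweight loss = ½ · (27 - 21) · (24 - 19) = ½ · 6 · 5 = 15.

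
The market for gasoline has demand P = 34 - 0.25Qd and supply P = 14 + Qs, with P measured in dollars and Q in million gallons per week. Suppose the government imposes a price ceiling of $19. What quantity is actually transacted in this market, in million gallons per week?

5

Rearranging demand gives Qd = 136 - 4P; rearranging supply gives Qs = P - 14. Without the control the market clears where 136 - 4P = P - 14, i.e. P* = 30 and Q* = 16.
Since 19 < 30, the ceiling is binding.
At P = 19: Qd = 136 - 4·19 = 60 and Qs = 19 - 14 = 5.
The quantity actually transacted is the short side, supply: 5.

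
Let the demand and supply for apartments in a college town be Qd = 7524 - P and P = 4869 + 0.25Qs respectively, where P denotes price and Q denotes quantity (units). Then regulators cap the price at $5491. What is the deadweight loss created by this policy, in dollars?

0

Rearranging supply gives Qs = 4P - 19476. In a free market, 7524 - P = 4P - 19476 gives the equilibrium P* = 5400, Q* = 2124.
Since 5491 is above P* = 5400, the ceiling does not bind and the free-market outcome prevails.
Since the control does not bind, no trades are prevented and deadweight loss is zero.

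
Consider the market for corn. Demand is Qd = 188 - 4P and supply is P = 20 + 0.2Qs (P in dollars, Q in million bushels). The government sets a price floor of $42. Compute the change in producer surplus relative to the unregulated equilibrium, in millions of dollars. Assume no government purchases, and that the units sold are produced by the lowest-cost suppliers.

40

Rearranging supply gives Qs = 5P - 100. Without the control the market clears where 188 - 4P = 5P - 100, i.e. P* = 32 and Q* = 60.
Because the floor (42) lies above the market-clearing price, it is binding.
At P = 42: Qd = 188 - 4·42 = 20 and Qs = 5·42 - 100 = 110.
Producer surplus without the control is ½ · (32 - 20) · 60 = 360.
With the floor, 20 units are sold at 42. The supply price at Q = 20 is 24, so PS = ½ · [(42 - 20) + (42 - 24)] · 20 = 400.
Change in producer surplus = 400 - 360 = 40.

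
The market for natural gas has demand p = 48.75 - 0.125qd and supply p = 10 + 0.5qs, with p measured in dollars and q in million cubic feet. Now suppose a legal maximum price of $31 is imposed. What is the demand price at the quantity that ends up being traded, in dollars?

Rearranging demand gives qd = 390 - 8p; rearranging supply gives qs = 2p - 20. Equilibrium: 390 - 8p = 2p - 20, so 410 = 10p and p* = 41, q* = 62.
Because the ceiling (31) lies below the market-clearing price, it is binding.
At p = 31: qd = 390 - 8·31 = 142 and qs = 2·31 - 20 = 42.
Only 42 units reach the market. On the demand curve, the marginal buyer's willingness to pay at q = 42 is (390 - 42)/8 = 43.5.

43.5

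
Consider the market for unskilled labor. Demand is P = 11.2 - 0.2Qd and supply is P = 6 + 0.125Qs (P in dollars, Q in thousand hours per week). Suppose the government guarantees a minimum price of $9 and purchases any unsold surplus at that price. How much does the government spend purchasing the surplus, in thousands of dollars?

117

Rearranging demand gives Qd = 56 - 5P; rearranging supply gives Qs = 8P - 48. In a free market, 56 - 5P = 8P - 48 gives the equilibrium P* = 8, Q* = 16.
Because the floor (9) lies above the market-clearing price, it is binding.
At P = 9: Qd = 56 - 5·9 = 11 and Qs = 8·9 - 48 = 24.
Surplus = Qs - Qd = 13.
Government expenditure = surplus × support price = 13 × 9 = 117.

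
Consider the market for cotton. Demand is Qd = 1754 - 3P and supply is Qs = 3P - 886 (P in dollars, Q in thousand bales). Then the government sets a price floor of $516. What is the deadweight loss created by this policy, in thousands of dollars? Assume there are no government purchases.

17328

Equilibrium: 1754 - 3P = 3P - 886, so 2640 = 6P and P* = 440, Q* = 434.
Since 516 > 440, the floor is binding.
At P = 516: Qd = 1754 - 3·516 = 206 and Qs = 3·516 - 886 = 662.
Quantity traded falls to 206. At Q = 206 the demand price is (1754 - 206)/3 = 516 and the supply price is (886 + 206)/3 = 364.
Deadweight loss = ½ · (516 - 364) · (434 - 206) = ½ · 152 · 228 = 17328.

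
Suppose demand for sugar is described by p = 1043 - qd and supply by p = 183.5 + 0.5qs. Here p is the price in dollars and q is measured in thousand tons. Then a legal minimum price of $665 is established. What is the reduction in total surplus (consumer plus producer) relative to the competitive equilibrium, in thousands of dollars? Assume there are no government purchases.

Rearranging demand gives qd = 1043 - p; rearranging supply gives qs = 2p - 367. In a free market, 1043 - p = 2p - 367 gives the equilibrium p* = 470, q* = 573.
Since 665 > 470, the floor is binding.
At p = 665: qd = 1043 - 665 = 378 and qs = 2·665 - 367 = 963.
Quantity traded falls to 378. At q = 378 the demand price is 1043 - 378 = 665 and the supply price is (367 + 378)/2 = 372.5.
Deadweight loss = ½ · (665 - 372.5) · (573 - 378) = ½ · 292.5 · 195 = 28518.75.

28518.75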